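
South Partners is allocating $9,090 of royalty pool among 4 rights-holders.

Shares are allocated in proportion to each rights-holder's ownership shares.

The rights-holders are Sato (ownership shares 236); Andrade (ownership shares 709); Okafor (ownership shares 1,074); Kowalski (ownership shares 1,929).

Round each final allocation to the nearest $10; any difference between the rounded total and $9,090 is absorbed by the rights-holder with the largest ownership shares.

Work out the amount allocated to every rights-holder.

Total ownership shares = 236 + 709 + 1,074 + 1,929 = 3,948.
Raw shares: Sato 543.37; Andrade 1,632.42; Okafor 2,472.81; Kowalski 4,441.39.
After rounding ($10): Sato $540; Andrade $1,630; Okafor $2,470; Kowalski $4,440. Sum = $9,080.
Difference $9,090 − $9,080 = +$10 applied to largest ownership shares (Kowalski): Kowalski becomes $4,450.

Sato: $540 | Andrade: $1,630 | Okafor: $2,470 | Kowalski: $4,450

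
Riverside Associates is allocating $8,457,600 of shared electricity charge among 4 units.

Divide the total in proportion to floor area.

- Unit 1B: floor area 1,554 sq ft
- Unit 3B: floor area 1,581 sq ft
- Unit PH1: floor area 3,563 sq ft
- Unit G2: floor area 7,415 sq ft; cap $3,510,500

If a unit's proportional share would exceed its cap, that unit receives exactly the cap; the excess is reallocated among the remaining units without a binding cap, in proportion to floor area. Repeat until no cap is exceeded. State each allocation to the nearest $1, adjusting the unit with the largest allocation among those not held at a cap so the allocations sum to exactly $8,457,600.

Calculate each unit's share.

Sum of floor area: 14,113.
Proportional shares (ignoring caps): Unit 1B 931,276.87; Unit 3B 947,457.35; Unit PH1 2,135,224.88; Unit G2 4,443,640.90.
Capped: Unit G2 ($3,510,500); remaining pool $4,947,100 reallocated over remaining floor area 6,698.
Remaining shares: Unit 1B 1,147,774.47 → $1,147,774; Unit 3B 1,167,716.497 → $1,167,716; Unit PH1 2,631,609.03 → $2,631,609.
Rounding difference +$1 applied to Unit PH1 → $2,631,610.

Unit 1B: $1,147,774 · Unit 3B: $1,167,716 · Unit PH1: $2,631,610 · Unit G2: $3,510,500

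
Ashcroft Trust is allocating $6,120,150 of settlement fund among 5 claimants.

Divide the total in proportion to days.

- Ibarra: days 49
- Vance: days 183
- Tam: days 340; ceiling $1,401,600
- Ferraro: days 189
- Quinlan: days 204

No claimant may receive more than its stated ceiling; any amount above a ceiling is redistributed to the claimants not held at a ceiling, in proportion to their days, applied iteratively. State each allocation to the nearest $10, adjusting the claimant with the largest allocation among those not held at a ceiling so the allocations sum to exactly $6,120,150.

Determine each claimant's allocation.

Ibarra: $369,930; Vance: $1,381,590; Tam: $1,401,600; Ferraro: $1,426,890; Quinlan: $1,540,140

Combined days = 965.
Unconstrained shares: Ibarra 310,764.09; Vance 1,160,608.76; Tam 2,156,322.28; Ferraro 1,198,661.50; Quinlan 1,293,793.37.
Capped: Tam ($1,401,600); remaining pool $4,718,550 reallocated over remaining days 625.
Shares after redistribution: Ibarra 369,934.32 → $369,930; Vance 1,381,591.44 → $1,381,590; Ferraro 1,426,889.52 → $1,426,890; Quinlan 1,540,134.72 → $1,540,130.
Rounding difference +$10 applied to Quinlan → $1,540,140.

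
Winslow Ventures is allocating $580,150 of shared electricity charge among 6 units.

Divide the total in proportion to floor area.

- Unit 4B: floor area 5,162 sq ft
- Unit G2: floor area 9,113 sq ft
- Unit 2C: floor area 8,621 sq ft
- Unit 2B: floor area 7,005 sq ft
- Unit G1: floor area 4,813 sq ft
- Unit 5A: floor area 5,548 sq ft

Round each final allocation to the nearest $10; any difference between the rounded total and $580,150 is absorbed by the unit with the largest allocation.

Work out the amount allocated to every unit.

Floor area total: 40,262.
Raw shares: Unit 4B 5,162/40,262 × $580,150 = 74,381.16; Unit G2 9,113/40,262 × $580,150 = 131,312.58; Unit 2C 8,621/40,262 × $580,150 = 124,223.17; Unit 2B 7,005/40,262 × $580,150 = 100,937.63; Unit G1 4,813/40,262 × $580,150 = 69,352.29; Unit 5A 5,548/40,262 × $580,150 = 79,943.18.
At nearest $10: Unit 4B $74,380; Unit G2 $131,310; Unit 2C $124,220; Unit 2B $100,940; Unit G1 $69,350; Unit 5A $79,940. Sum = $580,140.
Difference $580,150 − $580,140 = +$10 applied to largest allocation (Unit G2): Unit G2 becomes $131,320.

Unit 4B: $74,380 · Unit G2: $131,320 · Unit 2C: $124,220 · Unit 2B: $100,940 · Unit G1: $69,350 · Unit 5A: $79,940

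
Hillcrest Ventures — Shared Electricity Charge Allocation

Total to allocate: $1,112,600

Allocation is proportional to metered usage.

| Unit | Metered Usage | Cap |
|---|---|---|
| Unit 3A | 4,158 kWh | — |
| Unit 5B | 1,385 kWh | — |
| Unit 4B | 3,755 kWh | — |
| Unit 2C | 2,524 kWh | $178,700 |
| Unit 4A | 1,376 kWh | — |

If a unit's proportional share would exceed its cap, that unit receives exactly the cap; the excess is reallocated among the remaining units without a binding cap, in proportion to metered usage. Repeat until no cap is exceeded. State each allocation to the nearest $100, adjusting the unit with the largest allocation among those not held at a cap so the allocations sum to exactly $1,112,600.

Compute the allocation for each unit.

Combined metered usage = 13,198.
Pro-rata shares before constraints: Unit 3A 350,522.11; Unit 5B 116,756.40; Unit 4B 316,548.95; Unit 2C 212,774.84; Unit 4A 115,997.70.
Capped: Unit 2C ($178,700); balance $933,900 reallocated over remaining metered usage 10,674.
Shares after redistribution: Unit 3A 363,795.78 → $363,800; Unit 5B 121,177.77 → $121,200; Unit 4B 328,536.12 → $328,500; Unit 4A 120,390.33 → $120,400.

Unit 3A: $363,800 · Unit 5B: $121,200 · Unit 4B: $328,500 · Unit 2C: $178,700 · Unit 4A: $120,400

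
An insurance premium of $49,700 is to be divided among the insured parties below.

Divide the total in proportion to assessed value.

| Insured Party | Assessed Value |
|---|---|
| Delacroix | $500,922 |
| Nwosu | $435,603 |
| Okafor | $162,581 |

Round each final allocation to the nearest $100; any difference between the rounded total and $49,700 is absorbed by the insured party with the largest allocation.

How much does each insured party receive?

Delacroix: $22,600 | Nwosu: $19,700 | Okafor: $7,400

Total assessed value = 1,099,106.
Proportional shares: Delacroix 500,922/1,099,106 × $49,700 = 22,650.98; Nwosu 435,603/1,099,106 × $49,700 = 19,697.34; Okafor 162,581/1,099,106 × $49,700 = 7,351.68.
After rounding ($100): Delacroix $22,700; Nwosu $19,700; Okafor $7,400. Sum = $49,800.
Difference $49,700 − $49,800 = −$100 applied to largest allocation (Delacroix): Delacroix becomes $22,600.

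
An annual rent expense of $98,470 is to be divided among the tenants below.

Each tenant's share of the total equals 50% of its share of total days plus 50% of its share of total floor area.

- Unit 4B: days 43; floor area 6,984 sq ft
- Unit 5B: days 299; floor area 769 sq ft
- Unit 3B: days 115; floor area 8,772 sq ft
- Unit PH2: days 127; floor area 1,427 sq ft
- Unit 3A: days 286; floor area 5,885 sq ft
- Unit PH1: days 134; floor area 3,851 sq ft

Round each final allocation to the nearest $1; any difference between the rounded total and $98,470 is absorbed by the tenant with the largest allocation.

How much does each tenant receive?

Totals — days 1,004, floor area 27,688.
Composite weights (50% days + 50% floor area): Unit 4B 0.1475; Unit 5B 0.1628; Unit 3B 0.2157; Unit PH2 0.0890; Unit 3A 0.2487; Unit PH1 0.1363.
Proportional shares: Unit 4B 14,527.67; Unit 5B 16,030.06; Unit 3B 21,237.90; Unit PH2 8,765.43; Unit 3A 24,489.86; Unit PH1 13,419.08.
At nearest $1: Unit 4B $14,528; Unit 5B $16,030; Unit 3B $21,238; Unit PH2 $8,765; Unit 3A $24,490; Unit PH1 $13,419. Sum = $98,470.
Rounded total matches; no reconciliation needed.

Unit 4B: $14,528; Unit 5B: $16,030; Unit 3B: $21,238; Unit PH2: $8,765; Unit 3A: $24,490; Unit PH1: $13,419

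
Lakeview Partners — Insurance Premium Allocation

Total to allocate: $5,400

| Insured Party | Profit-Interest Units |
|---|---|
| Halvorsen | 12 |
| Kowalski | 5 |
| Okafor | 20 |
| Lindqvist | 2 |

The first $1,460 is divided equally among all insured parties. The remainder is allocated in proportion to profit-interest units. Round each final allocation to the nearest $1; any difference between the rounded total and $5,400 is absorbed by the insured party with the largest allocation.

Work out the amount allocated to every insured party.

Equal tier: $1,460 ÷ 4 = $365 apiece.
Remainder $3,940 by profit-interest units (total 39): Halvorsen 1,212.31 → $1,212; Kowalski 505.13 → $505; Okafor 2,020.51 → $2,021; Lindqvist 202.05 → $202.
Totals: Halvorsen $365 + $1,212 = $1,577; Kowalski $365 + $505 = $870; Okafor $365 + $2,021 = $2,386; Lindqvist $365 + $202 = $567.

Halvorsen: $1,577; Kowalski: $870; Okafor: $2,386; Lindqvist: $567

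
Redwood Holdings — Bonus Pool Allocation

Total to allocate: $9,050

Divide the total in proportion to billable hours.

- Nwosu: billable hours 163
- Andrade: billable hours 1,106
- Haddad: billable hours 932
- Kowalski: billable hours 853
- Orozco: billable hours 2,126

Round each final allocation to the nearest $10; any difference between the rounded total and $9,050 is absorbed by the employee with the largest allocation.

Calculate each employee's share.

Combined billable hours = 5,180.
Raw shares: Nwosu 163/5,180 × $9,050 = 284.78; Andrade 1,106/5,180 × $9,050 = 1,932.30; Haddad 932/5,180 × $9,050 = 1,628.30; Kowalski 853/5,180 × $9,050 = 1,490.28; Orozco 2,126/5,180 × $9,050 = 3,714.34.
At nearest $10: Nwosu $280; Andrade $1,930; Haddad $1,630; Kowalski $1,490; Orozco $3,710. Sum = $9,040.
Difference $9,050 − $9,040 = +$10 applied to largest allocation (Orozco): Orozco becomes $3,720.

Nwosu: $280 · Andrade: $1,930 · Haddad: $1,630 · Kowalski: $1,490 · Orozco: $3,720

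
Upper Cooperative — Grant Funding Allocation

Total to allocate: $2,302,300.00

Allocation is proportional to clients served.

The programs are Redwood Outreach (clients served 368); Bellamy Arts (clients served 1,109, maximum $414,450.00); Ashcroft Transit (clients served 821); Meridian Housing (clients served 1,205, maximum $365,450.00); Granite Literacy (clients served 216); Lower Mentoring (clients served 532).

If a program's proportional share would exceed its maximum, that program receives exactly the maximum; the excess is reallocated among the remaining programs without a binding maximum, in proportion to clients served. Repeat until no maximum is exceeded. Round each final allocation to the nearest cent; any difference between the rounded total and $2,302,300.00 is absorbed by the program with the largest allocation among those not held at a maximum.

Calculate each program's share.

Total clients served = 4,251.
Unconstrained shares: Redwood Outreach 199,305.1988; Bellamy Arts 600,623.5474; Ashcroft Transit 444,645.5657; Meridian Housing 652,616.2080; Granite Literacy 116,983.4862; Lower Mentoring 288,125.9939.
Cap binds for Bellamy Arts ($414,450.00), Meridian Housing ($365,450.00); balance $1,522,400.00 reallocated over remaining clients served 1,937.
Redistributed shares: Redwood Outreach 289,232.4213 → $289,232.42; Ashcroft Transit 645,271.2442 → $645,271.24; Granite Literacy 169,766.8560 → $169,766.86; Lower Mentoring 418,129.4786 → $418,129.48.

Redwood Outreach: $289,232.42 · Bellamy Arts: $414,450.00 · Ashcroft Transit: $645,271.24 · Meridian Housing: $365,450.00 · Granite Literacy: $169,766.86 · Lower Mentoring: $418,129.48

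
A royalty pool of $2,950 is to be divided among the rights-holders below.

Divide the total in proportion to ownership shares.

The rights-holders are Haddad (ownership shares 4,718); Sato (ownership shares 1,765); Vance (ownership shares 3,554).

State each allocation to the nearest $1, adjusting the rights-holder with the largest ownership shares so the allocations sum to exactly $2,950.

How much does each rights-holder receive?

Haddad: $1,386 · Sato: $519 · Vance: $1,045

Ownership shares total: 4,718 + 1,765 + 3,554 = 10,037.
Unrounded shares: Haddad 1,386.68; Sato 518.76; Vance 1,044.57.
After rounding ($1): Haddad $1,387; Sato $519; Vance $1,045. Sum = $2,951.
Difference $2,950 − $2,951 = −$1 applied to largest ownership shares (Haddad): Haddad becomes $1,386.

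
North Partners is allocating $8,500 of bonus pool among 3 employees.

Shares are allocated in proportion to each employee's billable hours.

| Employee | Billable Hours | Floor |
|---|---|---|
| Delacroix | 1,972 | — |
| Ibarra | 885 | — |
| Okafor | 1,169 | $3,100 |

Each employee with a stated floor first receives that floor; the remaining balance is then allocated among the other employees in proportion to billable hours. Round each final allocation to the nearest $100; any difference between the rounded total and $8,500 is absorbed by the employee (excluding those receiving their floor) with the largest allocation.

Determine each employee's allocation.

Guaranteed amounts: Okafor $3,100. Residual $5,400.
Residual split over remaining billable hours 2,857: Delacroix 3,727.27 → $3,700; Ibarra 1,672.73 → $1,700.

Delacroix: $3,700 · Ibarra: $1,700 · Okafor: $3,100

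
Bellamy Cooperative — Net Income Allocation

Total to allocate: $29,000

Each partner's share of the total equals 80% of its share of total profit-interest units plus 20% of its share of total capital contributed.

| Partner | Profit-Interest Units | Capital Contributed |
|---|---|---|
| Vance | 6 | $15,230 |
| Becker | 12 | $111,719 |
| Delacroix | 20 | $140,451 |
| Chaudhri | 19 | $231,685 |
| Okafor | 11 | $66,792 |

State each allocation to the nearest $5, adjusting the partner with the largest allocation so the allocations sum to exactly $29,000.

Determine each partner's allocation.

Vance: $2,205; Becker: $5,240; Delacroix: $8,265; Chaudhri: $8,850; Okafor: $4,440

Profit-interest units total 68; capital contributed total 565,877.
Combined weights (80% profit-interest units + 20% capital contributed): Vance 0.0760; Becker 0.1807; Delacroix 0.2849; Chaudhri 0.3054; Okafor 0.1530.
Unrounded shares: Vance 2,203.16; Becker 5,239.19; Delacroix 8,263.09; Chaudhri 8,857.03; Okafor 4,437.53.
At nearest $5: Vance $2,205; Becker $5,240; Delacroix $8,265; Chaudhri $8,855; Okafor $4,440. Sum = $29,005.
Difference $29,000 − $29,005 = −$5 applied to largest allocation (Chaudhri): Chaudhri becomes $8,850.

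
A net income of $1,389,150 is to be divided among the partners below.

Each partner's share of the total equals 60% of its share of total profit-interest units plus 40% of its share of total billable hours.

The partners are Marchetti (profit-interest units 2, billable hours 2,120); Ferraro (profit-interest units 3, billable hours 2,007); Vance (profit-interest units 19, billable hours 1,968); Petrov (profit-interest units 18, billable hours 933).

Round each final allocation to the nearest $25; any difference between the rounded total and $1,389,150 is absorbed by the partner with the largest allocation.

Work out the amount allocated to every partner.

Marchetti: $207,300 | Ferraro: $218,225 | Vance: $532,650 | Petrov: $430,975

Profit-interest units total 42; billable hours total 7,028.
Composite weights (60% profit-interest units + 40% billable hours): Marchetti 0.1492; Ferraro 0.1571; Vance 0.3834; Petrov 0.3102.
Raw shares: Marchetti 207,305.14; Ferraro 218,215.94; Vance 532,652.45; Petrov 430,976.47.
Rounded to nearest $25: Marchetti $207,300; Ferraro $218,225; Vance $532,650; Petrov $430,975. Sum = $1,389,150.
No rounding difference to absorb.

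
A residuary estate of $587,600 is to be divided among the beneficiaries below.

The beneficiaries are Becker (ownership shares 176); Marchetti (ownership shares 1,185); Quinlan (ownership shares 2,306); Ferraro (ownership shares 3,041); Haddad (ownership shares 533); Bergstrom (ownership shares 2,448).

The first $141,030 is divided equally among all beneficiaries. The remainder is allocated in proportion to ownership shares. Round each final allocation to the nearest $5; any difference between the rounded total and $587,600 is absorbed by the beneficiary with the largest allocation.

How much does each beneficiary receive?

$141,030 shared equally gives $23,505 per beneficiary.
Remainder $446,570 by ownership shares (total 9,689): Becker 8,111.91 → $8,110; Marchetti 54,617.14 → $54,615; Quinlan 106,284.49 → $106,285; Ferraro 140,160.94 → $140,160; Haddad 24,566.19 → $24,565; Bergstrom 112,829.33 → $112,830.
Rounding difference +$5 on remainder applied to Ferraro.
Totals: Becker $23,505 + $8,110 = $31,615; Marchetti $23,505 + $54,615 = $78,120; Quinlan $23,505 + $106,285 = $129,790; Ferraro $23,505 + $140,165 = $163,670; Haddad $23,505 + $24,565 = $48,070; Bergstrom $23,505 + $112,830 = $136,335.

Becker: $31,615; Marchetti: $78,120; Quinlan: $129,790; Ferraro: $163,670; Haddad: $48,070; Bergstrom: $136,335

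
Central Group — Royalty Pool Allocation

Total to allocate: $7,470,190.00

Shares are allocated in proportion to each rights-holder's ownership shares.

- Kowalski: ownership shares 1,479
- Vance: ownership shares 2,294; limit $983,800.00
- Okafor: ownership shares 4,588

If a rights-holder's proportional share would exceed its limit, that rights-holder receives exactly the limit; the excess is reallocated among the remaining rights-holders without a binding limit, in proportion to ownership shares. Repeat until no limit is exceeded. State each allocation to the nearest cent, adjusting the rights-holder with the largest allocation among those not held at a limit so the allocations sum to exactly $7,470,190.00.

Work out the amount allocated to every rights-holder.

Ownership shares total: 8,361.
Pro-rata shares before constraints: Kowalski 1,321,422.1995; Vance 2,049,589.2668; Okafor 4,099,178.5337.
Held at cap: Vance ($983,800.00); remaining pool $6,486,390.00 reallocated over remaining ownership shares 6,067.
Remaining shares: Kowalski 1,581,237.9776 → $1,581,237.98; Okafor 4,905,152.0224 → $4,905,152.02.

Kowalski: $1,581,237.98 · Vance: $983,800.00 · Okafor: $4,905,152.02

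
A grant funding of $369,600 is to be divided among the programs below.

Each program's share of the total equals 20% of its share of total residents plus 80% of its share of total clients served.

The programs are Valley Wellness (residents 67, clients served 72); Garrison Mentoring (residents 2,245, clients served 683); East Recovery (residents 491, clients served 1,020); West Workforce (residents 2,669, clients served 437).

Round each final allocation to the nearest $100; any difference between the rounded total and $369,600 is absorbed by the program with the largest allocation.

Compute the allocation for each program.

Valley Wellness: $10,500; Garrison Mentoring: $121,600; East Recovery: $143,000; West Workforce: $94,500

Residents total 5,472; clients served total 2,212.
Blended shares (20% residents + 80% clients served): Valley Wellness 0.0285; Garrison Mentoring 0.3291; East Recovery 0.3868; West Workforce 0.2556.
Raw shares: Valley Wellness 10,529.39; Garrison Mentoring 121,624.41; East Recovery 142,977.11; West Workforce 94,469.09.
At nearest $100: Valley Wellness $10,500; Garrison Mentoring $121,600; East Recovery $143,000; West Workforce $94,500. Sum = $369,600.
Sum already equals the total — no adjustment.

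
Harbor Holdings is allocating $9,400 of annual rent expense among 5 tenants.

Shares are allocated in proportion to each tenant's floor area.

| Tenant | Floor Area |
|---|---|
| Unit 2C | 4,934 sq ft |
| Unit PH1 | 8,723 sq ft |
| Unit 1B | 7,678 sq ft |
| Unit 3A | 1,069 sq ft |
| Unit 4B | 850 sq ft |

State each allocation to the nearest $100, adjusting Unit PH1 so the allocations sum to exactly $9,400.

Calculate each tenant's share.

Sum of floor area: 23,254.
Pro-rata amounts: Unit 2C 4,934/23,254 × $9,400 = 1,994.48; Unit PH1 8,723/23,254 × $9,400 = 3,526.11; Unit 1B 7,678/23,254 × $9,400 = 3,103.69; Unit 3A 1,069/23,254 × $9,400 = 432.12; Unit 4B 850/23,254 × $9,400 = 343.60.
Rounded to nearest $100: Unit 2C $2,000; Unit PH1 $3,500; Unit 1B $3,100; Unit 3A $400; Unit 4B $300. Sum = $9,300.
Difference $9,400 − $9,300 = +$100 applied to Unit PH1: Unit PH1 becomes $3,600.

Unit 2C: $2,000; Unit PH1: $3,600; Unit 1B: $3,100; Unit 3A: $400; Unit 4B: $300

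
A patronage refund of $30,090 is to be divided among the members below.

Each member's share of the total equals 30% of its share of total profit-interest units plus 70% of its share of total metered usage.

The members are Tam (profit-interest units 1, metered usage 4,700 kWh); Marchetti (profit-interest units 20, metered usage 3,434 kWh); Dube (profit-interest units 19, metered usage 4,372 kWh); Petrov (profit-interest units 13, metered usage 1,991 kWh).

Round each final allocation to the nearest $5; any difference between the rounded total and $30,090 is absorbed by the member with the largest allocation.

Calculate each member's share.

Profit-interest units total 53; metered usage total 14,497.
Composite weights (30% profit-interest units + 70% metered usage): Tam 0.2326; Marchetti 0.2790; Dube 0.3187; Petrov 0.1697.
Raw shares: Tam 6,999.05; Marchetti 8,395.75; Dube 9,588.27; Petrov 5,106.94.
After rounding ($5): Tam $7,000; Marchetti $8,395; Dube $9,590; Petrov $5,105. Sum = $30,090.
Sum already equals the total — no adjustment.

Tam: $7,000 | Marchetti: $8,395 | Dube: $9,590 | Petrov: $5,105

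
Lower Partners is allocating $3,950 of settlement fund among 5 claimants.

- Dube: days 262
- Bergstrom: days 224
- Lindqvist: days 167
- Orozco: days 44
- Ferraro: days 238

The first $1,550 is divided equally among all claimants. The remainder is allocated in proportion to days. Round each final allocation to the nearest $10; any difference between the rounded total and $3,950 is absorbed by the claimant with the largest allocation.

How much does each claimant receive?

Equal tier: $1,550 ÷ 5 = $310 apiece.
Remainder $2,400 by days (total 935): Dube 672.51 → $670; Bergstrom 574.97 → $570; Lindqvist 428.66 → $430; Orozco 112.94 → $110; Ferraro 610.91 → $610.
Rounding difference +$10 on remainder applied to Dube.
Totals: Dube $310 + $680 = $990; Bergstrom $310 + $570 = $880; Lindqvist $310 + $430 = $740; Orozco $310 + $110 = $420; Ferraro $310 + $610 = $920.

Dube: $990 | Bergstrom: $880 | Lindqvist: $740 | Orozco: $420 | Ferraro: $920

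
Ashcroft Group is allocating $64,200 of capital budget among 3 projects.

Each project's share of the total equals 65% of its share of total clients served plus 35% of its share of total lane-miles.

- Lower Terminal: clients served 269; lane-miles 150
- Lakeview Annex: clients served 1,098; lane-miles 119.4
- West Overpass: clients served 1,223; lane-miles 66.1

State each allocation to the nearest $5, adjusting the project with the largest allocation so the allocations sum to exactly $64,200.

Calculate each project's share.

Lower Terminal: $14,380 | Lakeview Annex: $25,690 | West Overpass: $24,130

Clients served total 2,590; lane-miles total 335.5.
Composite weights (65% clients served + 35% lane-miles): Lower Terminal 0.2240; Lakeview Annex 0.4001; West Overpass 0.3759.
Proportional shares: Lower Terminal 14,380.32; Lakeview Annex 25,687.72; West Overpass 24,131.96.
At nearest $5: Lower Terminal $14,380; Lakeview Annex $25,690; West Overpass $24,130. Sum = $64,200.
Rounded total matches; no reconciliation needed.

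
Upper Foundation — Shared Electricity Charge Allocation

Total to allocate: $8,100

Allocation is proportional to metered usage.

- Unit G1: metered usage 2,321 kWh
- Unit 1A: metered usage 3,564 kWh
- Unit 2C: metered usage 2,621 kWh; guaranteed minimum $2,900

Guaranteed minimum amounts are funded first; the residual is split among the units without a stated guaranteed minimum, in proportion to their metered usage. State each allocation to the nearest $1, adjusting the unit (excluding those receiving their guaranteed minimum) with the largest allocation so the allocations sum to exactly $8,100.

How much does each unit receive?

Guaranteed amounts: Unit 2C $2,900. Remaining pool $5,200.
Remaining pool split over remaining metered usage 5,885: Unit G1 2,050.84 → $2,051; Unit 1A 3,149.16 → $3,149.

Unit G1: $2,051; Unit 1A: $3,149; Unit 2C: $2,900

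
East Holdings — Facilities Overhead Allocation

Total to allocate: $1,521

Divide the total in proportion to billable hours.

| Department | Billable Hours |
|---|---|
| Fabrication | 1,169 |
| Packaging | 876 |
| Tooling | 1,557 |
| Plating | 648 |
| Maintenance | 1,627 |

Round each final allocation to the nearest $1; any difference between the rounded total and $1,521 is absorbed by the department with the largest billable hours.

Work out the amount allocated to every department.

Fabrication: $303; Packaging: $227; Tooling: $403; Plating: $168; Maintenance: $420

Combined billable hours = 5,877.
Pro-rata amounts: Fabrication 1,169/5,877 × $1,521 = 302.54; Packaging 876/5,877 × $1,521 = 226.71; Tooling 1,557/5,877 × $1,521 = 402.96; Plating 648/5,877 × $1,521 = 167.71; Maintenance 1,627/5,877 × $1,521 = 421.08.
After rounding ($1): Fabrication $303; Packaging $227; Tooling $403; Plating $168; Maintenance $421. Sum = $1,522.
Difference $1,521 − $1,522 = −$1 applied to largest billable hours (Maintenance): Maintenance becomes $420.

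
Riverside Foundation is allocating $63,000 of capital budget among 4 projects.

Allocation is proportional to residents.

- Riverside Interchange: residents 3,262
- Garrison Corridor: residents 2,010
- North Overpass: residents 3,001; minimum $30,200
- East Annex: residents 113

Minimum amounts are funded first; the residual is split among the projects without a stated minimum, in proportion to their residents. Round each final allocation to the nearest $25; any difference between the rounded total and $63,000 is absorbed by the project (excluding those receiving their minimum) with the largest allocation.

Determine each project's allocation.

Riverside Interchange: $19,850 · Garrison Corridor: $12,250 · North Overpass: $30,200 · East Annex: $700

Fund the minimums — North Overpass $30,200. Remaining pool $32,800.
Remaining pool split over remaining residents 5,385: Riverside Interchange 19,868.82 → $19,875; Garrison Corridor 12,242.90 → $12,250; East Annex 688.28 → $700.
Rounding difference −$25 applied to Riverside Interchange → $19,850.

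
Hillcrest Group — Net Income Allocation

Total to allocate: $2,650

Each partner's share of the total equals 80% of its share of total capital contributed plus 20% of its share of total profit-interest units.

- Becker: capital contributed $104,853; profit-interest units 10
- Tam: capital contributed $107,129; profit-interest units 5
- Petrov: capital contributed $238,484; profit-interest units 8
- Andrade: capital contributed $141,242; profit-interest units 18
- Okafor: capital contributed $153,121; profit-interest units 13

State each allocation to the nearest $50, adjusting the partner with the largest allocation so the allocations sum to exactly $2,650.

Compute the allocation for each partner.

Capital contributed total 744,829; profit-interest units total 54.
Composite weights (80% capital contributed + 20% profit-interest units): Becker 0.1497; Tam 0.1336; Petrov 0.2858; Andrade 0.2184; Okafor 0.2126.
Unrounded shares: Becker 396.59; Tam 353.99; Petrov 757.31; Andrade 578.68; Okafor 563.42.
After rounding ($50): Becker $400; Tam $350; Petrov $750; Andrade $600; Okafor $550. Sum = $2,650.
No rounding difference to absorb.

Becker: $400 | Tam: $350 | Petrov: $750 | Andrade: $600 | Okafor: $550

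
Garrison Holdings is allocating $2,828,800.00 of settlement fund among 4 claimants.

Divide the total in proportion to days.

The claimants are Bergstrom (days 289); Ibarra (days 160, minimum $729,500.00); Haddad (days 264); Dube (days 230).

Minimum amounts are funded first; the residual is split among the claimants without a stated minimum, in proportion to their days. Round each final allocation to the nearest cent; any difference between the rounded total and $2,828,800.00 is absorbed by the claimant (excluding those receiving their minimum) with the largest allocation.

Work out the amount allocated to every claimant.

Bergstrom: $774,837.42 | Ibarra: $729,500.00 | Haddad: $707,809.96 | Dube: $616,652.62

Guaranteed amounts: Ibarra $729,500.00. Remaining pool $2,099,300.00.
Remaining pool split over remaining days 783: Bergstrom 774,837.4202 → $774,837.42; Haddad 707,809.9617 → $707,809.96; Dube 616,652.6181 → $616,652.62.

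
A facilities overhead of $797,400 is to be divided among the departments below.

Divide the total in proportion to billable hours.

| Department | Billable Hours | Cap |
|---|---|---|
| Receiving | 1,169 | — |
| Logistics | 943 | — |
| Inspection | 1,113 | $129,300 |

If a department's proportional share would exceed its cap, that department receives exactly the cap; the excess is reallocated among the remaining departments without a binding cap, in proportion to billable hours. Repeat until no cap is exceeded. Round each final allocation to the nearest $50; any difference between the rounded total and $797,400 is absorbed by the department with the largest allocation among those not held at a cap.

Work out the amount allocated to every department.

Receiving: $369,800 · Logistics: $298,300 · Inspection: $129,300

Combined billable hours = 3,225.
Unconstrained shares: Receiving 289,042.05; Logistics 233,162.23; Inspection 275,195.72.
Capped: Inspection ($129,300); balance $668,100 reallocated over remaining billable hours 2,112.
Redistributed shares: Receiving 369,795.88 → $369,800; Logistics 298,304.12 → $298,300.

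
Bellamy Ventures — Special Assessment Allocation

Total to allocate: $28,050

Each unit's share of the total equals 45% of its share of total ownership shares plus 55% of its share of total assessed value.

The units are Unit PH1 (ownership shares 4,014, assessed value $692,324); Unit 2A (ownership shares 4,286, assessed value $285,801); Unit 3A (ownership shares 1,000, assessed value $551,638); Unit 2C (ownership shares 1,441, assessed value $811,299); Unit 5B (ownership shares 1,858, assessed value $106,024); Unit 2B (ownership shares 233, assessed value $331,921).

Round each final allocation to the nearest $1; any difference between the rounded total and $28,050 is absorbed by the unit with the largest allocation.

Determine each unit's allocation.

Ownership shares total 12,832; assessed value total 2,779,007.
Composite weights (45% ownership shares + 55% assessed value): Unit PH1 0.2778; Unit 2A 0.2069; Unit 3A 0.1442; Unit 2C 0.2111; Unit 5B 0.0861; Unit 2B 0.0739.
Unrounded shares: Unit PH1 7,791.86; Unit 2A 5,802.63; Unit 3A 4,046.06; Unit 2C 5,921.35; Unit 5B 2,416.25; Unit 2B 2,071.84.
After rounding ($1): Unit PH1 $7,792; Unit 2A $5,803; Unit 3A $4,046; Unit 2C $5,921; Unit 5B $2,416; Unit 2B $2,072. Sum = $28,050.
Sum already equals the total — no adjustment.

Unit PH1: $7,792 | Unit 2A: $5,803 | Unit 3A: $4,046 | Unit 2C: $5,921 | Unit 5B: $2,416 | Unit 2B: $2,072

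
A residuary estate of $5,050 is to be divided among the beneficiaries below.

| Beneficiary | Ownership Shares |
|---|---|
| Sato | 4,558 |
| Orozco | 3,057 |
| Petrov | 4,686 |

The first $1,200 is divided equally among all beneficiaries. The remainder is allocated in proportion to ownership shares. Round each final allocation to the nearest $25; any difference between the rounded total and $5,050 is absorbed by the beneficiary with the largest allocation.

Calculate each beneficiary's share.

Sato: $1,825; Orozco: $1,350; Petrov: $1,875

$1,200 shared equally gives $400 per beneficiary.
Remainder $3,850 by ownership shares (total 12,301): Sato 1,426.58 → $1,425; Orozco 956.79 → $950; Petrov 1,466.64 → $1,475.
Totals: Sato $400 + $1,425 = $1,825; Orozco $400 + $950 = $1,350; Petrov $400 + $1,475 = $1,875.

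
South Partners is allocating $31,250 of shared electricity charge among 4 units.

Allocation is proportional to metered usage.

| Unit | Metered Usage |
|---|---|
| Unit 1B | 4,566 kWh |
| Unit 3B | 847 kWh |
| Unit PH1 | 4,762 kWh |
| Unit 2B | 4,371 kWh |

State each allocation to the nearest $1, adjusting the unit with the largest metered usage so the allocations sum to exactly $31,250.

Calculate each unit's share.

Combined metered usage = 4,566 + 847 + 4,762 + 4,371 = 14,546.
Proportional shares: Unit 1B 9,809.40; Unit 3B 1,819.66; Unit PH1 10,230.48; Unit 2B 9,390.47.
After rounding ($1): Unit 1B $9,809; Unit 3B $1,820; Unit PH1 $10,230; Unit 2B $9,390. Sum = $31,249.
Difference $31,250 − $31,249 = +$1 applied to largest metered usage (Unit PH1): Unit PH1 becomes $10,231.

Unit 1B: $9,809; Unit 3B: $1,820; Unit PH1: $10,231; Unit 2B: $9,390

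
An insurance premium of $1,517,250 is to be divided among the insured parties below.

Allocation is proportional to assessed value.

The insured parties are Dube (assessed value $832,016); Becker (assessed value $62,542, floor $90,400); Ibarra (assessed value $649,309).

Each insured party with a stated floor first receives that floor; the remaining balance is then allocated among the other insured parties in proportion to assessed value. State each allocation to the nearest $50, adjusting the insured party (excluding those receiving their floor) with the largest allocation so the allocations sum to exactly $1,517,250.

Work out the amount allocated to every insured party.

Dube: $801,400 | Becker: $90,400 | Ibarra: $625,450

Fund the minimums — Becker $90,400. Remaining pool $1,426,850.
Remaining pool split over remaining assessed value 1,481,325: Dube 801,419.02 → $801,400; Ibarra 625,430.98 → $625,450.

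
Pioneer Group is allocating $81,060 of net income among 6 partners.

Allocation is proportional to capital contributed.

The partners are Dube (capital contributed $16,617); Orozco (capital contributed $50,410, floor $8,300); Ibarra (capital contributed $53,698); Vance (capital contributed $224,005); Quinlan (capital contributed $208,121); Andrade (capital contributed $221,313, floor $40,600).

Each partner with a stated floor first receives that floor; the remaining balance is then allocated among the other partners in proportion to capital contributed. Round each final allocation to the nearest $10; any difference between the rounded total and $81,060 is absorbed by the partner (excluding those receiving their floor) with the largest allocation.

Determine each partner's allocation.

Guaranteed amounts: Orozco $8,300; Andrade $40,600. Remaining pool $32,160.
Remaining pool split over remaining capital contributed 502,441: Dube 1,063.61 → $1,060; Ibarra 3,437.08 → $3,440; Vance 14,338.00 → $14,340; Quinlan 13,321.31 → $13,320.

Dube: $1,060 · Orozco: $8,300 · Ibarra: $3,440 · Vance: $14,340 · Quinlan: $13,320 · Andrade: $40,600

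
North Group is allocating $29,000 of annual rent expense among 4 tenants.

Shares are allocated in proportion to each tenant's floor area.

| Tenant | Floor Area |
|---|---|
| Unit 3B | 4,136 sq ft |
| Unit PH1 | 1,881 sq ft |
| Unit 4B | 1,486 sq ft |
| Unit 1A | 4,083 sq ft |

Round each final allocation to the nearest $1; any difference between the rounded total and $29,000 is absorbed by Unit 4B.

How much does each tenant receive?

Combined floor area = 11,586.
Unrounded shares: Unit 3B 4,136/11,586 × $29,000 = 10,352.49; Unit PH1 1,881/11,586 × $29,000 = 4,708.18; Unit 4B 1,486/11,586 × $29,000 = 3,719.49; Unit 1A 4,083/11,586 × $29,000 = 10,219.83.
After rounding ($1): Unit 3B $10,352; Unit PH1 $4,708; Unit 4B $3,719; Unit 1A $10,220. Sum = $28,999.
Difference $29,000 − $28,999 = +$1 applied to Unit 4B: Unit 4B becomes $3,720.

Unit 3B: $10,352; Unit PH1: $4,708; Unit 4B: $3,720; Unit 1A: $10,220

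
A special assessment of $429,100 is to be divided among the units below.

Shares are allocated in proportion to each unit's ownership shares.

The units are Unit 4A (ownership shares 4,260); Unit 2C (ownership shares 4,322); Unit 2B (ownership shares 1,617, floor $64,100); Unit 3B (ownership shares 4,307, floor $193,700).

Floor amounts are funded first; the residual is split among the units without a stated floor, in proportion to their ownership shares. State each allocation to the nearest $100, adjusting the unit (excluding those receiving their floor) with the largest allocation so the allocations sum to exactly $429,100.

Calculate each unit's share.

Minimums first: Unit 2B $64,100; Unit 3B $193,700. Balance $171,300.
Balance split over remaining ownership shares 8,582: Unit 4A 85,031.23 → $85,000; Unit 2C 86,268.77 → $86,300.

Unit 4A: $85,000 · Unit 2C: $86,300 · Unit 2B: $64,100 · Unit 3B: $193,700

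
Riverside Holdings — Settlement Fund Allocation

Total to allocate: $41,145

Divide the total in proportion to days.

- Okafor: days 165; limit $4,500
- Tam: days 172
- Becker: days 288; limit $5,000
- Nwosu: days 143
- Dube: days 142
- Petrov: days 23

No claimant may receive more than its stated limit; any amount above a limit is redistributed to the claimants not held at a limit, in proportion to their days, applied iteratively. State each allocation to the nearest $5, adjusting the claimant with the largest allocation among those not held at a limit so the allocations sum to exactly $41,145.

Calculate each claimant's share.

Okafor: $4,500 · Tam: $11,340 · Becker: $5,000 · Nwosu: $9,430 · Dube: $9,360 · Petrov: $1,515

Combined days = 933.
Unconstrained shares: Okafor 7,276.45; Tam 7,585.14; Becker 12,700.71; Nwosu 6,306.25; Dube 6,262.15; Petrov 1,014.29.
Held at cap: Okafor ($4,500), Becker ($5,000); remaining pool $31,645 reallocated over remaining days 480.
Redistributed shares: Tam 11,339.46 → $11,340; Nwosu 9,427.57 → $9,430; Dube 9,361.65 → $9,360; Petrov 1,516.32 → $1,515.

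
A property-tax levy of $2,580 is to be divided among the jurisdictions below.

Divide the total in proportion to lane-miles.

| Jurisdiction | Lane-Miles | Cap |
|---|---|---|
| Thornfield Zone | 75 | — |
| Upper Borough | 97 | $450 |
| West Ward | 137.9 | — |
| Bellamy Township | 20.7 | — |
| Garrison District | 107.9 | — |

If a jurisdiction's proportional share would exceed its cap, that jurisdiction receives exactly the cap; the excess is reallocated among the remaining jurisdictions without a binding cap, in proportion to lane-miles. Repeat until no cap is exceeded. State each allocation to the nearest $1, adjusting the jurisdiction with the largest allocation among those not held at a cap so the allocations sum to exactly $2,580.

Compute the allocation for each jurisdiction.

Thornfield Zone: $468 | Upper Borough: $450 | West Ward: $860 | Bellamy Township: $129 | Garrison District: $673

Combined lane-miles = 438.5.
Pro-rata shares before constraints: Thornfield Zone 441.28; Upper Borough 570.72; West Ward 811.36; Bellamy Township 121.79; Garrison District 634.85.
Held at cap: Upper Borough ($450); balance $2,130 reallocated over remaining lane-miles 341.5.
Shares after redistribution: Thornfield Zone 467.79 → $468; West Ward 860.11 → $860; Bellamy Township 129.11 → $129; Garrison District 672.99 → $673.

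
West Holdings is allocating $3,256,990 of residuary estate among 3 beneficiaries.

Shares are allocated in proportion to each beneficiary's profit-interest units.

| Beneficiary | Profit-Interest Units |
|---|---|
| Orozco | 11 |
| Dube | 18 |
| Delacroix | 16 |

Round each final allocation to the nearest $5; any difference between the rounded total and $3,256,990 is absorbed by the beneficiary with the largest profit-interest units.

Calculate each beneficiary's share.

Orozco: $796,155 | Dube: $1,302,795 | Delacroix: $1,158,040

Combined profit-interest units = 11 + 18 + 16 = 45.
Proportional shares: Orozco 796,153.11; Dube 1,302,796.00; Delacroix 1,158,040.89.
Rounded to nearest $5: Orozco $796,155; Dube $1,302,795; Delacroix $1,158,040. Sum = $3,256,990.
Rounded total matches; no reconciliation needed.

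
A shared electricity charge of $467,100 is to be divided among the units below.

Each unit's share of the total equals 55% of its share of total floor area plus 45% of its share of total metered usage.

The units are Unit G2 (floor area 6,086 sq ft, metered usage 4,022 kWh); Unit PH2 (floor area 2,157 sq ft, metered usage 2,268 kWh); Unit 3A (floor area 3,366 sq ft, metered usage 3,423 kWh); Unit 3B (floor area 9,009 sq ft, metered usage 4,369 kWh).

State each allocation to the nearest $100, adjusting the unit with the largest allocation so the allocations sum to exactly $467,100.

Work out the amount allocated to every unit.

Unit G2: $135,900 · Unit PH2: $60,700 · Unit 3A: $93,000 · Unit 3B: $177,500

Floor area total 20,618; metered usage total 14,082.
Composite weights (55% floor area + 45% metered usage): Unit G2 0.2909; Unit PH2 0.1300; Unit 3A 0.1992; Unit 3B 0.3799.
Raw shares: Unit G2 135,867.34; Unit PH2 60,730.02; Unit 3A 93,034.55; Unit 3B 177,468.09.
After rounding ($100): Unit G2 $135,900; Unit PH2 $60,700; Unit 3A $93,000; Unit 3B $177,500. Sum = $467,100.
Rounded total matches; no reconciliation needed.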